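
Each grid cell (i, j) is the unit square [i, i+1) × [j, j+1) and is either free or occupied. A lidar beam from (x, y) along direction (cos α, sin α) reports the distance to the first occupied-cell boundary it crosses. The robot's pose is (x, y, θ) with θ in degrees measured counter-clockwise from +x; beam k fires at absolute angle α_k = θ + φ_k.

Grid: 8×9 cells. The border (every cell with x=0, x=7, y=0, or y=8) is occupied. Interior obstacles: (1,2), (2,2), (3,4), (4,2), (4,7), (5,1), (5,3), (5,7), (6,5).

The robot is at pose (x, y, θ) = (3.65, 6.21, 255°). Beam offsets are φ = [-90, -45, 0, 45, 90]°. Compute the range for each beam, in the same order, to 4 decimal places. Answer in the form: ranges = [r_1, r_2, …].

beam 1: φ=-90°, α=165°
  cosα=-0.9659 sinα=0.2588 | (3,6) | tMaxX 0.6729 tMaxY 3.0523 | tΔX 1.0353 tΔY 3.8637
    t=0.6729 [x] (2,6)
    t=1.7082 [x] (1,6)
    t=2.7435 [x] (0,6) — stop
  → r_1 = 2.7435
beam 2: φ=-45°, α=210°
  cosα=-0.8660 sinα=-0.5000 | (3,6) | tMaxX 0.7506 tMaxY 0.4200 | tΔX 1.1547 tΔY 2.0000
    t=0.4200 [y] (3,5)
    t=0.7506 [x] (2,5)
    t=1.9053 [x] (1,5)
    t=2.4200 [y] (1,4)
    t=3.0600 [x] (0,4) — stop
  → r_2 = 3.0600
beam 3: φ=0°, α=255°
  cosα=-0.2588 sinα=-0.9659 | (3,6) | tMaxX 2.5114 tMaxY 0.2174 | tΔX 3.8637 tΔY 1.0353
    t=0.2174 [y] (3,5)
    t=1.2527 [y] (3,4) — stop
  → r_3 = 1.2527
beam 4: φ=45°, α=300°
  cosα=0.5000 sinα=-0.8660 | (3,6) | tMaxX 0.7000 tMaxY 0.2425 | tΔX 2.0000 tΔY 1.1547
    t=0.2425 [y] (3,5)
    t=0.7000 [x] (4,5)
    t=1.3972 [y] (4,4)
    t=2.5519 [y] (4,3)
    t=2.7000 [x] (5,3) — stop
  → r_4 = 2.7000
beam 5: φ=90°, α=345°
  cosα=0.9659 sinα=-0.2588 | (3,6) | tMaxX 0.3623 tMaxY 0.8114 | tΔX 1.0353 tΔY 3.8637
    t=0.3623 [x] (4,6)
    t=0.8114 [y] (4,5)
    t=1.3976 [x] (5,5)
    t=2.4329 [x] (6,5) — stop
  → r_5 = 2.4329

ranges = [2.7435, 3.0600, 1.2527, 2.7000, 2.4329]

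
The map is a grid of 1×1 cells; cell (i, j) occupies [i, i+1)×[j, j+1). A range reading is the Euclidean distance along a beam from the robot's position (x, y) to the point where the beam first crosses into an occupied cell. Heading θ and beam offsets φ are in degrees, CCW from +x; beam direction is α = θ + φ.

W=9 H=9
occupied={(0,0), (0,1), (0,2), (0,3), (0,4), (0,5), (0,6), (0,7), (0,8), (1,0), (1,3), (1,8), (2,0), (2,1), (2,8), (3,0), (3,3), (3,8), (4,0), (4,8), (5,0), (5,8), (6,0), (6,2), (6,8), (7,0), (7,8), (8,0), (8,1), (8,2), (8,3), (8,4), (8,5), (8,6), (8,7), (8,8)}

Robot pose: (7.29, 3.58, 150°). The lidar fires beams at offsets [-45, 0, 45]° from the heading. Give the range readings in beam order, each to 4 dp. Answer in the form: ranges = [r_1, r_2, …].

beam 1: φ=-45°, α=105°
  direction (-0.2588, 0.9659); cell (7,3); t to first gridline: x 1.1205, y 0.4348 (then +3.8637 / +1.0353)
    (7,4) via y @ 0.4348
    (6,4) via x @ 1.1205
    (6,5) via y @ 1.4701
    (6,6) via y @ 2.5054
    (6,7) via y @ 3.5406
    (6,8) via y @ 4.5759  # hit
  → r_1 = 4.5759
beam 2: φ=0°, α=150°
  direction (-0.8660, 0.5000); cell (7,3); t to first gridline: x 0.3349, y 0.8400 (then +1.1547 / +2.0000)
    (6,3) via x @ 0.3349
    (6,4) via y @ 0.8400
    (5,4) via x @ 1.4896
    (4,4) via x @ 2.6443
    (4,5) via y @ 2.8400
    (3,5) via x @ 3.7990
    (3,6) via y @ 4.8400
    (2,6) via x @ 4.9537
    (1,6) via x @ 6.1084
    (1,7) via y @ 6.8400
    (0,7) via x @ 7.2631  # hit
  → r_2 = 7.2631
beam 3: φ=45°, α=195°
  direction (-0.9659, -0.2588); cell (7,3); t to first gridline: x 0.3002, y 2.2409 (then +1.0353 / +3.8637)
    (6,3) via x @ 0.3002
    (5,3) via x @ 1.3355
    (5,2) via y @ 2.2409
    (4,2) via x @ 2.3708
    (3,2) via x @ 3.4061
    (2,2) via x @ 4.4413
    (1,2) via x @ 5.4766
    (1,1) via y @ 6.1047
    (0,1) via x @ 6.5119  # hit
  → r_3 = 6.5119

ranges = [4.5759, 7.2631, 6.5119]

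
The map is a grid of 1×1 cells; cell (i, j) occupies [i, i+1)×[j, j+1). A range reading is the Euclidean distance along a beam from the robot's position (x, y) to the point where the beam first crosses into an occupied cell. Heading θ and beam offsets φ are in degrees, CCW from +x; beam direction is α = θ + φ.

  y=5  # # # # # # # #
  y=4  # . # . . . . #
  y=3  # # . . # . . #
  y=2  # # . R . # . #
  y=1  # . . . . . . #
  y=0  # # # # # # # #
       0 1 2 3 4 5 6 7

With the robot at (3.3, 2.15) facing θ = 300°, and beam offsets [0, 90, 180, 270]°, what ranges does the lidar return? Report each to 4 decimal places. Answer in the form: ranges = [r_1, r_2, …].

beam 1: φ=0°, α=300°
  cosα=0.5000 sinα=-0.8660 | (3,2) | tMaxX 1.4000 tMaxY 0.1732 | tΔX 2.0000 tΔY 1.1547
    t=0.1732 [y] (3,1)
    t=1.3279 [y] (3,0) — stop
  → r_1 = 1.3279
beam 2: φ=90°, α=30°
  cosα=0.8660 sinα=0.5000 | (3,2) | tMaxX 0.8083 tMaxY 1.7000 | tΔX 1.1547 tΔY 2.0000
    t=0.8083 [x] (4,2)
    t=1.7000 [y] (4,3) — stop
  → r_2 = 1.7000
beam 3: φ=180°, α=120°
  cosα=-0.5000 sinα=0.8660 | (3,2) | tMaxX 0.6000 tMaxY 0.9815 | tΔX 2.0000 tΔY 1.1547
    t=0.6000 [x] (2,2)
    t=0.9815 [y] (2,3)
    t=2.1362 [y] (2,4) — stop
  → r_3 = 2.1362
beam 4: φ=270°, α=210°
  cosα=-0.8660 sinα=-0.5000 | (3,2) | tMaxX 0.3464 tMaxY 0.3000 | tΔX 1.1547 tΔY 2.0000
    t=0.3000 [y] (3,1)
    t=0.3464 [x] (2,1)
    t=1.5011 [x] (1,1)
    t=2.3000 [y] (1,0) — stop
  → r_4 = 2.3000

ranges = [1.3279, 1.7000, 2.1362, 2.3000]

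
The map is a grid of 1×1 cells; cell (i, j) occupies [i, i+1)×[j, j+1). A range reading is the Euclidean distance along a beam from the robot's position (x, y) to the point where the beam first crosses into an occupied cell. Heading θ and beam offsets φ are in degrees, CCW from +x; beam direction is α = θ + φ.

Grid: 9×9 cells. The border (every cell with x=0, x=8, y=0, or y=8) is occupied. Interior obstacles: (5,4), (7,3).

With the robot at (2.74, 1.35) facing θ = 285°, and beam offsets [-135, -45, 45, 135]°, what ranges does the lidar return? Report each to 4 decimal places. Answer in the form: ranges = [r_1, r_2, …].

ranges = [2.0092, 0.4041, 0.7000, 7.6788]

beam 1: φ=-135°, α=150°
  cosα=-0.8660 sinα=0.5000 | (2,1) | tMaxX 0.8545 tMaxY 1.3000 | tΔX 1.1547 tΔY 2.0000
    t=0.8545 [x] (1,1)
    t=1.3000 [y] (1,2)
    t=2.0092 [x] (0,2) — stop
  → r_1 = 2.0092
beam 2: φ=-45°, α=240°
  cosα=-0.5000 sinα=-0.8660 | (2,1) | tMaxX 1.4800 tMaxY 0.4041 | tΔX 2.0000 tΔY 1.1547
    t=0.4041 [y] (2,0) — stop
  → r_2 = 0.4041
beam 3: φ=45°, α=330°
  cosα=0.8660 sinα=-0.5000 | (2,1) | tMaxX 0.3002 tMaxY 0.7000 | tΔX 1.1547 tΔY 2.0000
    t=0.3002 [x] (3,1)
    t=0.7000 [y] (3,0) — stop
  → r_3 = 0.7000
beam 4: φ=135°, α=60°
  cosα=0.5000 sinα=0.8660 | (2,1) | tMaxX 0.5200 tMaxY 0.7506 | tΔX 2.0000 tΔY 1.1547
    t=0.5200 [x] (3,1)
    t=0.7506 [y] (3,2)
    t=1.9053 [y] (3,3)
    t=2.5200 [x] (4,3)
    t=3.0600 [y] (4,4)
    t=4.2147 [y] (4,5)
    t=4.5200 [x] (5,5)
    t=5.3694 [y] (5,6)
    t=6.5200 [x] (6,6)
    t=6.5241 [y] (6,7)
    t=7.6788 [y] (6,8) — stop
  → r_4 = 7.6788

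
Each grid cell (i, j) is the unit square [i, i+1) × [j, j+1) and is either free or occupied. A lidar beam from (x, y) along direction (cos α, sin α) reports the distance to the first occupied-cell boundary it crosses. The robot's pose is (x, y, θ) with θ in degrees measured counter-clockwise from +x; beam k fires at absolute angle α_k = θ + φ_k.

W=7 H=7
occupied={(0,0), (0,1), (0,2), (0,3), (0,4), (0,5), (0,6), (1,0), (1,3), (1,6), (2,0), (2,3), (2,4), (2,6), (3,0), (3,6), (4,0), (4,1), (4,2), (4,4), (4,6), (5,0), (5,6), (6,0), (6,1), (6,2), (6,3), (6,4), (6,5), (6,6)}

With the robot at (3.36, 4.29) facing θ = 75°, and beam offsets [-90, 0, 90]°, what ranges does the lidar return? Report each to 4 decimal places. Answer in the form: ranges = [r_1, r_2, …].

beam 1: φ=-90°, α=345°
  dir = (cos 345°, sin 345°) = (0.9659, -0.2588); from cell (3,4)
  next x-line at t=0.6626, next y-line at t=1.1205; Δt_x=1.0353, Δt_y=3.8637
    x: enter (4,4) at t=0.6626 ← occupied
  → r_1 = 0.6626
beam 2: φ=0°, α=75°
  dir = (cos 75°, sin 75°) = (0.2588, 0.9659); from cell (3,4)
  next x-line at t=2.4728, next y-line at t=0.7350; Δt_x=3.8637, Δt_y=1.0353
    y: enter (3,5) at t=0.7350
    y: enter (3,6) at t=1.7703 ← occupied
  → r_2 = 1.7703
beam 3: φ=90°, α=165°
  dir = (cos 165°, sin 165°) = (-0.9659, 0.2588); from cell (3,4)
  next x-line at t=0.3727, next y-line at t=2.7432; Δt_x=1.0353, Δt_y=3.8637
    x: enter (2,4) at t=0.3727 ← occupied
  → r_3 = 0.3727

ranges = [0.6626, 1.7703, 0.3727]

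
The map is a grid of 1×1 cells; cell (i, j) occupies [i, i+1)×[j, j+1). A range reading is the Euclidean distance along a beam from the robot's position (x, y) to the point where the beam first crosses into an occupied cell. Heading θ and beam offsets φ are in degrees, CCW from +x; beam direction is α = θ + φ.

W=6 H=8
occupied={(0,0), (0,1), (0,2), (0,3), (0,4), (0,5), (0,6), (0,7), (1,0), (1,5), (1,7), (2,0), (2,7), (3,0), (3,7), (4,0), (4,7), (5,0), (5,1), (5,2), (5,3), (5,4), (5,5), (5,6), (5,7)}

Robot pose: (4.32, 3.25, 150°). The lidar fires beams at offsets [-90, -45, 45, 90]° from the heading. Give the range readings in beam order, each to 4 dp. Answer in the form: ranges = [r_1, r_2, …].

beam 1: φ=-90°, α=60°
  d=(0.5000,0.8660)  start (4,3)  tX=1.3600 tY=0.8660  stride 1/|dx|=2.0000 1/|dy|=1.1547
    cross y-line → (4,4), t=0.8660
    cross x-line → (5,4), t=1.3600 (wall)
  → r_1 = 1.3600
beam 2: φ=-45°, α=105°
  d=(-0.2588,0.9659)  start (4,3)  tX=1.2364 tY=0.7765  stride 1/|dx|=3.8637 1/|dy|=1.0353
    cross y-line → (4,4), t=0.7765
    cross x-line → (3,4), t=1.2364
    cross y-line → (3,5), t=1.8117
    cross y-line → (3,6), t=2.8470
    cross y-line → (3,7), t=3.8823 (wall)
  → r_2 = 3.8823
beam 3: φ=45°, α=195°
  d=(-0.9659,-0.2588)  start (4,3)  tX=0.3313 tY=0.9659  stride 1/|dx|=1.0353 1/|dy|=3.8637
    cross x-line → (3,3), t=0.3313
    cross y-line → (3,2), t=0.9659
    cross x-line → (2,2), t=1.3666
    cross x-line → (1,2), t=2.4018
    cross x-line → (0,2), t=3.4371 (wall)
  → r_3 = 3.4371
beam 4: φ=90°, α=240°
  d=(-0.5000,-0.8660)  start (4,3)  tX=0.6400 tY=0.2887  stride 1/|dx|=2.0000 1/|dy|=1.1547
    cross y-line → (4,2), t=0.2887
    cross x-line → (3,2), t=0.6400
    cross y-line → (3,1), t=1.4434
    cross y-line → (3,0), t=2.5981 (wall)
  → r_4 = 2.5981

ranges = [1.3600, 3.8823, 3.4371, 2.5981]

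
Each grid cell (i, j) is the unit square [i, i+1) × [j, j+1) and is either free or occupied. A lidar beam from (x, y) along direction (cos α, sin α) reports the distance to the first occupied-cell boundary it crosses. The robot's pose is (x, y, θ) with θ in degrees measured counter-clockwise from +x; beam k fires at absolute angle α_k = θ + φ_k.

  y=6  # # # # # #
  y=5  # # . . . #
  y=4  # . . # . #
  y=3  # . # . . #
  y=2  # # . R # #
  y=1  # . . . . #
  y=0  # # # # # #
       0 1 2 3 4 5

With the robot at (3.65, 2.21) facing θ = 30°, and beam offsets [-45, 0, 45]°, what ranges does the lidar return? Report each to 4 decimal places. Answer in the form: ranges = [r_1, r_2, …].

ranges = [0.3623, 0.4041, 3.9237]

beam 1: φ=-45°, α=345°
  dir = (cos 345°, sin 345°) = (0.9659, -0.2588); from cell (3,2)
  next x-line at t=0.3623, next y-line at t=0.8114; Δt_x=1.0353, Δt_y=3.8637
    x: enter (4,2) at t=0.3623 ← occupied
  → r_1 = 0.3623
beam 2: φ=0°, α=30°
  dir = (cos 30°, sin 30°) = (0.8660, 0.5000); from cell (3,2)
  next x-line at t=0.4041, next y-line at t=1.5800; Δt_x=1.1547, Δt_y=2.0000
    x: enter (4,2) at t=0.4041 ← occupied
  → r_2 = 0.4041
beam 3: φ=45°, α=75°
  dir = (cos 75°, sin 75°) = (0.2588, 0.9659); from cell (3,2)
  next x-line at t=1.3523, next y-line at t=0.8179; Δt_x=3.8637, Δt_y=1.0353
    y: enter (3,3) at t=0.8179
    x: enter (4,3) at t=1.3523
    y: enter (4,4) at t=1.8531
    y: enter (4,5) at t=2.8884
    y: enter (4,6) at t=3.9237 ← occupied
  → r_3 = 3.9237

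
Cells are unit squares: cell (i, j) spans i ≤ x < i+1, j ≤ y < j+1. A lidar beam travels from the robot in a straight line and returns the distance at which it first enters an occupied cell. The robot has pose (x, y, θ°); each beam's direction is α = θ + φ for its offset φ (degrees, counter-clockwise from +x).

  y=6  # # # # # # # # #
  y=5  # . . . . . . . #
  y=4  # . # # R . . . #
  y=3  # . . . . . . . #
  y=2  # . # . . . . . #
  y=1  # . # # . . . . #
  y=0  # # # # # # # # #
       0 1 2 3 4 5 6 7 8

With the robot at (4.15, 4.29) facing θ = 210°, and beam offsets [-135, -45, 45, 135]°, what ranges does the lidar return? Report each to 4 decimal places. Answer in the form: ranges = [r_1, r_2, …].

beam 1: φ=-135°, α=75°
  dir = (cos 75°, sin 75°) = (0.2588, 0.9659); from cell (4,4)
  next x-line at t=3.2841, next y-line at t=0.7350; Δt_x=3.8637, Δt_y=1.0353
    y: enter (4,5) at t=0.7350
    y: enter (4,6) at t=1.7703 ← occupied
  → r_1 = 1.7703
beam 2: φ=-45°, α=165°
  dir = (cos 165°, sin 165°) = (-0.9659, 0.2588); from cell (4,4)
  next x-line at t=0.1553, next y-line at t=2.7432; Δt_x=1.0353, Δt_y=3.8637
    x: enter (3,4) at t=0.1553 ← occupied
  → r_2 = 0.1553
beam 3: φ=45°, α=255°
  dir = (cos 255°, sin 255°) = (-0.2588, -0.9659); from cell (4,4)
  next x-line at t=0.5796, next y-line at t=0.3002; Δt_x=3.8637, Δt_y=1.0353
    y: enter (4,3) at t=0.3002
    x: enter (3,3) at t=0.5796
    y: enter (3,2) at t=1.3355
    y: enter (3,1) at t=2.3708 ← occupied
  → r_3 = 2.3708
beam 4: φ=135°, α=345°
  dir = (cos 345°, sin 345°) = (0.9659, -0.2588); from cell (4,4)
  next x-line at t=0.8800, next y-line at t=1.1205; Δt_x=1.0353, Δt_y=3.8637
    x: enter (5,4) at t=0.8800
    y: enter (5,3) at t=1.1205
    x: enter (6,3) at t=1.9153
    x: enter (7,3) at t=2.9505
    x: enter (8,3) at t=3.9858 ← occupied
  → r_4 = 3.9858

ranges = [1.7703, 0.1553, 2.3708, 3.9858]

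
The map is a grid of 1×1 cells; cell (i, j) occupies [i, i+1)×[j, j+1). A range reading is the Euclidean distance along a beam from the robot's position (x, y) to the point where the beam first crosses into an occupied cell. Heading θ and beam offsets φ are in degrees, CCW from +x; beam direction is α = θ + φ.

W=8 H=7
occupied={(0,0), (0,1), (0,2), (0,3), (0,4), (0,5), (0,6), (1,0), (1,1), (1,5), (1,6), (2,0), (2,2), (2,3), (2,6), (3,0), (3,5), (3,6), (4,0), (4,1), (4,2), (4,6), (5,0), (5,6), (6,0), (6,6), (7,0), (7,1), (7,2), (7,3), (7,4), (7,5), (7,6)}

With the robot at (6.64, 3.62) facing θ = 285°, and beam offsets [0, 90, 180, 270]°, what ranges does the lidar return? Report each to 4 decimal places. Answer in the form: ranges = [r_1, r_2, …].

ranges = [1.3909, 0.3727, 2.4640, 2.3955]

beam 1: φ=0°, α=285°
  d=(0.2588,-0.9659)  start (6,3)  tX=1.3909 tY=0.6419  stride 1/|dx|=3.8637 1/|dy|=1.0353
    cross y-line → (6,2), t=0.6419
    cross x-line → (7,2), t=1.3909 (wall)
  → r_1 = 1.3909
beam 2: φ=90°, α=15°
  d=(0.9659,0.2588)  start (6,3)  tX=0.3727 tY=1.4682  stride 1/|dx|=1.0353 1/|dy|=3.8637
    cross x-line → (7,3), t=0.3727 (wall)
  → r_2 = 0.3727
beam 3: φ=180°, α=105°
  d=(-0.2588,0.9659)  start (6,3)  tX=2.4728 tY=0.3934  stride 1/|dx|=3.8637 1/|dy|=1.0353
    cross y-line → (6,4), t=0.3934
    cross y-line → (6,5), t=1.4287
    cross y-line → (6,6), t=2.4640 (wall)
  → r_3 = 2.4640
beam 4: φ=270°, α=195°
  d=(-0.9659,-0.2588)  start (6,3)  tX=0.6626 tY=2.3955  stride 1/|dx|=1.0353 1/|dy|=3.8637
    cross x-line → (5,3), t=0.6626
    cross x-line → (4,3), t=1.6979
    cross y-line → (4,2), t=2.3955 (wall)
  → r_4 = 2.3955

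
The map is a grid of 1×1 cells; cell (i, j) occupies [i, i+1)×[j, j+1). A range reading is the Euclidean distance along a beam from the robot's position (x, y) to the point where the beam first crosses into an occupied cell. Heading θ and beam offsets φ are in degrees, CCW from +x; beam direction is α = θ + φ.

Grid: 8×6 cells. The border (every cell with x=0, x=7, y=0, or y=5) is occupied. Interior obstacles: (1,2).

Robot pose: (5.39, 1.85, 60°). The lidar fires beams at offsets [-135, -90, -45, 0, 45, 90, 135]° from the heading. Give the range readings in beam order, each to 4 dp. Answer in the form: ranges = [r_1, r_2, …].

beam 1: φ=-135°, α=285°
  dir = (cos 285°, sin 285°) = (0.2588, -0.9659); from cell (5,1)
  next x-line at t=2.3569, next y-line at t=0.8800; Δt_x=3.8637, Δt_y=1.0353
    y: enter (5,0) at t=0.8800 ← occupied
  → r_1 = 0.8800
beam 2: φ=-90°, α=330°
  dir = (cos 330°, sin 330°) = (0.8660, -0.5000); from cell (5,1)
  next x-line at t=0.7044, next y-line at t=1.7000; Δt_x=1.1547, Δt_y=2.0000
    x: enter (6,1) at t=0.7044
    y: enter (6,0) at t=1.7000 ← occupied
  → r_2 = 1.7000
beam 3: φ=-45°, α=15°
  dir = (cos 15°, sin 15°) = (0.9659, 0.2588); from cell (5,1)
  next x-line at t=0.6315, next y-line at t=0.5796; Δt_x=1.0353, Δt_y=3.8637
    y: enter (5,2) at t=0.5796
    x: enter (6,2) at t=0.6315
    x: enter (7,2) at t=1.6668 ← occupied
  → r_3 = 1.6668
beam 4: φ=0°, α=60°
  dir = (cos 60°, sin 60°) = (0.5000, 0.8660); from cell (5,1)
  next x-line at t=1.2200, next y-line at t=0.1732; Δt_x=2.0000, Δt_y=1.1547
    y: enter (5,2) at t=0.1732
    x: enter (6,2) at t=1.2200
    y: enter (6,3) at t=1.3279
    y: enter (6,4) at t=2.4826
    x: enter (7,4) at t=3.2200 ← occupied
  → r_4 = 3.2200
beam 5: φ=45°, α=105°
  dir = (cos 105°, sin 105°) = (-0.2588, 0.9659); from cell (5,1)
  next x-line at t=1.5068, next y-line at t=0.1553; Δt_x=3.8637, Δt_y=1.0353
    y: enter (5,2) at t=0.1553
    y: enter (5,3) at t=1.1906
    x: enter (4,3) at t=1.5068
    y: enter (4,4) at t=2.2258
    y: enter (4,5) at t=3.2611 ← occupied
  → r_5 = 3.2611
beam 6: φ=90°, α=150°
  dir = (cos 150°, sin 150°) = (-0.8660, 0.5000); from cell (5,1)
  next x-line at t=0.4503, next y-line at t=0.3000; Δt_x=1.1547, Δt_y=2.0000
    y: enter (5,2) at t=0.3000
    x: enter (4,2) at t=0.4503
    x: enter (3,2) at t=1.6050
    y: enter (3,3) at t=2.3000
    x: enter (2,3) at t=2.7597
    x: enter (1,3) at t=3.9144
    y: enter (1,4) at t=4.3000
    x: enter (0,4) at t=5.0691 ← occupied
  → r_6 = 5.0691
beam 7: φ=135°, α=195°
  dir = (cos 195°, sin 195°) = (-0.9659, -0.2588); from cell (5,1)
  next x-line at t=0.4038, next y-line at t=3.2841; Δt_x=1.0353, Δt_y=3.8637
    x: enter (4,1) at t=0.4038
    x: enter (3,1) at t=1.4390
    x: enter (2,1) at t=2.4743
    y: enter (2,0) at t=3.2841 ← occupied
  → r_7 = 3.2841

ranges = [0.8800, 1.7000, 1.6668, 3.2200, 3.2611, 5.0691, 3.2841]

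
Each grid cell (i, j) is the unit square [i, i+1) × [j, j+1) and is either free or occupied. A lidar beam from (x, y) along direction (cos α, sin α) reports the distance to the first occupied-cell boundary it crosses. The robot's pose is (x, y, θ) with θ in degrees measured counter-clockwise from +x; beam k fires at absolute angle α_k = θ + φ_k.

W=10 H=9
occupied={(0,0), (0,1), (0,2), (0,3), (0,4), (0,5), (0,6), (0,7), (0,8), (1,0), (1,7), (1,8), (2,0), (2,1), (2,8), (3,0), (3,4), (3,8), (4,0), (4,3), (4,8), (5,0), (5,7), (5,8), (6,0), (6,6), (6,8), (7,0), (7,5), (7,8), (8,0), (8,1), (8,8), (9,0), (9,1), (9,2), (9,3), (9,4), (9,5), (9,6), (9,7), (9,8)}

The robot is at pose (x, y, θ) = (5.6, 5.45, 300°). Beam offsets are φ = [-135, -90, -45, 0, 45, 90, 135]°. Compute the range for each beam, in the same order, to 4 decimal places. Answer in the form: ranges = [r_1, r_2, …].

ranges = [4.7623, 1.8475, 2.3182, 4.8000, 1.4494, 1.1000, 1.5455]

beam 1: φ=-135°, α=165°
  cosα=-0.9659 sinα=0.2588 | (5,5) | tMaxX 0.6212 tMaxY 2.1250 | tΔX 1.0353 tΔY 3.8637
    t=0.6212 [x] (4,5)
    t=1.6564 [x] (3,5)
    t=2.1250 [y] (3,6)
    t=2.6917 [x] (2,6)
    t=3.7270 [x] (1,6)
    t=4.7623 [x] (0,6) — stop
  → r_1 = 4.7623
beam 2: φ=-90°, α=210°
  cosα=-0.8660 sinα=-0.5000 | (5,5) | tMaxX 0.6928 tMaxY 0.9000 | tΔX 1.1547 tΔY 2.0000
    t=0.6928 [x] (4,5)
    t=0.9000 [y] (4,4)
    t=1.8475 [x] (3,4) — stop
  → r_2 = 1.8475
beam 3: φ=-45°, α=255°
  cosα=-0.2588 sinα=-0.9659 | (5,5) | tMaxX 2.3182 tMaxY 0.4659 | tΔX 3.8637 tΔY 1.0353
    t=0.4659 [y] (5,4)
    t=1.5012 [y] (5,3)
    t=2.3182 [x] (4,3) — stop
  → r_3 = 2.3182
beam 4: φ=0°, α=300°
  cosα=0.5000 sinα=-0.8660 | (5,5) | tMaxX 0.8000 tMaxY 0.5196 | tΔX 2.0000 tΔY 1.1547
    t=0.5196 [y] (5,4)
    t=0.8000 [x] (6,4)
    t=1.6743 [y] (6,3)
    t=2.8000 [x] (7,3)
    t=2.8290 [y] (7,2)
    t=3.9837 [y] (7,1)
    t=4.8000 [x] (8,1) — stop
  → r_4 = 4.8000
beam 5: φ=45°, α=345°
  cosα=0.9659 sinα=-0.2588 | (5,5) | tMaxX 0.4141 tMaxY 1.7387 | tΔX 1.0353 tΔY 3.8637
    t=0.4141 [x] (6,5)
    t=1.4494 [x] (7,5) — stop
  → r_5 = 1.4494
beam 6: φ=90°, α=30°
  cosα=0.8660 sinα=0.5000 | (5,5) | tMaxX 0.4619 tMaxY 1.1000 | tΔX 1.1547 tΔY 2.0000
    t=0.4619 [x] (6,5)
    t=1.1000 [y] (6,6) — stop
  → r_6 = 1.1000
beam 7: φ=135°, α=75°
  cosα=0.2588 sinα=0.9659 | (5,5) | tMaxX 1.5455 tMaxY 0.5694 | tΔX 3.8637 tΔY 1.0353
    t=0.5694 [y] (5,6)
    t=1.5455 [x] (6,6) — stop
  → r_7 = 1.5455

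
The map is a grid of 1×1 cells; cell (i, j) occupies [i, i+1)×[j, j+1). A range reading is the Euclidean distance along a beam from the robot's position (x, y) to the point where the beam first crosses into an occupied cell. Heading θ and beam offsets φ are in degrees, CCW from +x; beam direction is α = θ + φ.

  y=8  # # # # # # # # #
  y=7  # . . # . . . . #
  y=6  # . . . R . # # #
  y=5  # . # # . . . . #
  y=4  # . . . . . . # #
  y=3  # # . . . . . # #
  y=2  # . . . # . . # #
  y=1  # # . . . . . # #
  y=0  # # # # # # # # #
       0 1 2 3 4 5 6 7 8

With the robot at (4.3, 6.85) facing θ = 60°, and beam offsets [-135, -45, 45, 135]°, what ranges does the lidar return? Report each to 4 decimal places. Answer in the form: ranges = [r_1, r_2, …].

ranges = [6.0564, 3.8305, 1.1591, 3.4164]

beam 1: φ=-135°, α=285°
  cosα=0.2588 sinα=-0.9659 | (4,6) | tMaxX 2.7046 tMaxY 0.8800 | tΔX 3.8637 tΔY 1.0353
    t=0.8800 [y] (4,5)
    t=1.9153 [y] (4,4)
    t=2.7046 [x] (5,4)
    t=2.9505 [y] (5,3)
    t=3.9858 [y] (5,2)
    t=5.0211 [y] (5,1)
    t=6.0564 [y] (5,0) — stop
  → r_1 = 6.0564
beam 2: φ=-45°, α=15°
  cosα=0.9659 sinα=0.2588 | (4,6) | tMaxX 0.7247 tMaxY 0.5796 | tΔX 1.0353 tΔY 3.8637
    t=0.5796 [y] (4,7)
    t=0.7247 [x] (5,7)
    t=1.7600 [x] (6,7)
    t=2.7952 [x] (7,7)
    t=3.8305 [x] (8,7) — stop
  → r_2 = 3.8305
beam 3: φ=45°, α=105°
  cosα=-0.2588 sinα=0.9659 | (4,6) | tMaxX 1.1591 tMaxY 0.1553 | tΔX 3.8637 tΔY 1.0353
    t=0.1553 [y] (4,7)
    t=1.1591 [x] (3,7) — stop
  → r_3 = 1.1591
beam 4: φ=135°, α=195°
  cosα=-0.9659 sinα=-0.2588 | (4,6) | tMaxX 0.3106 tMaxY 3.2841 | tΔX 1.0353 tΔY 3.8637
    t=0.3106 [x] (3,6)
    t=1.3459 [x] (2,6)
    t=2.3811 [x] (1,6)
    t=3.2841 [y] (1,5)
    t=3.4164 [x] (0,5) — stop
  → r_4 = 3.4164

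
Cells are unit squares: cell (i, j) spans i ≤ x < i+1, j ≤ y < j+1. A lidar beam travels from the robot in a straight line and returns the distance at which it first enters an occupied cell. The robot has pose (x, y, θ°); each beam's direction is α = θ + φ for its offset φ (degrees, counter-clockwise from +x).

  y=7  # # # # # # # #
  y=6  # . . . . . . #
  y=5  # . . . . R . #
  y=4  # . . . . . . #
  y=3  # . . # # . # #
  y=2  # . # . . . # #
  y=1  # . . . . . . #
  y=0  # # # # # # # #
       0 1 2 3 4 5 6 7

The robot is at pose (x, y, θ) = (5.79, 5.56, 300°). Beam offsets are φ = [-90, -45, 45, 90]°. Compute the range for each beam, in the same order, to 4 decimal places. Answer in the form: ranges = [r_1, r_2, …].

beam 1: φ=-90°, α=210°
  direction (-0.8660, -0.5000); cell (5,5); t to first gridline: x 0.9122, y 1.1200 (then +1.1547 / +2.0000)
    (4,5) via x @ 0.9122
    (4,4) via y @ 1.1200
    (3,4) via x @ 2.0669
    (3,3) via y @ 3.1200  # hit
  → r_1 = 3.1200
beam 2: φ=-45°, α=255°
  direction (-0.2588, -0.9659); cell (5,5); t to first gridline: x 3.0523, y 0.5798 (then +3.8637 / +1.0353)
    (5,4) via y @ 0.5798
    (5,3) via y @ 1.6150
    (5,2) via y @ 2.6503
    (4,2) via x @ 3.0523
    (4,1) via y @ 3.6856
    (4,0) via y @ 4.7209  # hit
  → r_2 = 4.7209
beam 3: φ=45°, α=345°
  direction (0.9659, -0.2588); cell (5,5); t to first gridline: x 0.2174, y 2.1637 (then +1.0353 / +3.8637)
    (6,5) via x @ 0.2174
    (7,5) via x @ 1.2527  # hit
  → r_3 = 1.2527
beam 4: φ=90°, α=30°
  direction (0.8660, 0.5000); cell (5,5); t to first gridline: x 0.2425, y 0.8800 (then +1.1547 / +2.0000)
    (6,5) via x @ 0.2425
    (6,6) via y @ 0.8800
    (7,6) via x @ 1.3972  # hit
  → r_4 = 1.3972

ranges = [3.1200, 4.7209, 1.2527, 1.3972]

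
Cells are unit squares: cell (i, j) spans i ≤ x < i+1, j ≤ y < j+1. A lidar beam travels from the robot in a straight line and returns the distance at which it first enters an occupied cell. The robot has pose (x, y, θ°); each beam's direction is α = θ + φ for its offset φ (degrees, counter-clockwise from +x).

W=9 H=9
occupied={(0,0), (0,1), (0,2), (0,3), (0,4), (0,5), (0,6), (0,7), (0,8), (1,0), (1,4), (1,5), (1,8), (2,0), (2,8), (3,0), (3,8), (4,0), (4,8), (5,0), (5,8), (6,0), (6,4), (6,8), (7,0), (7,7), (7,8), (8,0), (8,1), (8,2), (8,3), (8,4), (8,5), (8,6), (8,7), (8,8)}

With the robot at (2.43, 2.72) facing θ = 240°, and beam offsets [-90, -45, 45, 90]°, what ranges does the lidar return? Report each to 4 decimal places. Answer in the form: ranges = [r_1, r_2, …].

ranges = [1.6512, 1.4804, 1.7807, 3.4400]

beam 1: φ=-90°, α=150°
  dir = (cos 150°, sin 150°) = (-0.8660, 0.5000); from cell (2,2)
  next x-line at t=0.4965, next y-line at t=0.5600; Δt_x=1.1547, Δt_y=2.0000
    x: enter (1,2) at t=0.4965
    y: enter (1,3) at t=0.5600
    x: enter (0,3) at t=1.6512 ← occupied
  → r_1 = 1.6512
beam 2: φ=-45°, α=195°
  dir = (cos 195°, sin 195°) = (-0.9659, -0.2588); from cell (2,2)
  next x-line at t=0.4452, next y-line at t=2.7819; Δt_x=1.0353, Δt_y=3.8637
    x: enter (1,2) at t=0.4452
    x: enter (0,2) at t=1.4804 ← occupied
  → r_2 = 1.4804
beam 3: φ=45°, α=285°
  dir = (cos 285°, sin 285°) = (0.2588, -0.9659); from cell (2,2)
  next x-line at t=2.2023, next y-line at t=0.7454; Δt_x=3.8637, Δt_y=1.0353
    y: enter (2,1) at t=0.7454
    y: enter (2,0) at t=1.7807 ← occupied
  → r_3 = 1.7807
beam 4: φ=90°, α=330°
  dir = (cos 330°, sin 330°) = (0.8660, -0.5000); from cell (2,2)
  next x-line at t=0.6582, next y-line at t=1.4400; Δt_x=1.1547, Δt_y=2.0000
    x: enter (3,2) at t=0.6582
    y: enter (3,1) at t=1.4400
    x: enter (4,1) at t=1.8129
    x: enter (5,1) at t=2.9676
    y: enter (5,0) at t=3.4400 ← occupied
  → r_4 = 3.4400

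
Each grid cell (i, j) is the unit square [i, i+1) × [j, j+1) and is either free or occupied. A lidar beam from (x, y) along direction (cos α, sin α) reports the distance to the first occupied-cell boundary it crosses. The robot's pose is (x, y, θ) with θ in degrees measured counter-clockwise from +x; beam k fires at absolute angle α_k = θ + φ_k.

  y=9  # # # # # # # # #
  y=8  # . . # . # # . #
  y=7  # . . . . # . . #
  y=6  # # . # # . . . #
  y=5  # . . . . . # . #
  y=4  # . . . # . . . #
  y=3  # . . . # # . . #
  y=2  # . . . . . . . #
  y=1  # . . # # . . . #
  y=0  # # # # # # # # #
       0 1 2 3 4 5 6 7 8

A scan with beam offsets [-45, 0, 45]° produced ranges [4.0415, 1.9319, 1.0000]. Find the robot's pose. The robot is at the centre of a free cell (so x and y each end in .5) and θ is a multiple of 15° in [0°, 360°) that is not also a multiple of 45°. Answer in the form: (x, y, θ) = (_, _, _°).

Candidates: 43 free-cell centres × 16 headings = 688 poses. Raycast each; keep the one whose scan matches to 4 dp.
  (3.5, 3.5, 15°): beam 1 = 0.5774 ≠ 4.0415 ✗
  (5.5, 6.5, 255°): beam 1 = 0.5774 ≠ 4.0415 ✗
  (1.5, 5.5, 210°): beam 1 = 0.5176 ≠ 4.0415 ✗
  (2.5, 2.5, 255°): beam 1 = 1.7321 ≠ 4.0415 ✗
  …
  (2.5, 5.5, 345°): r_1=4.0415, r_2=1.9319, r_3=1.0000 — all match ✓
No second candidate reproduces the full scan.

(x, y, θ) = (2.5, 5.5, 345°)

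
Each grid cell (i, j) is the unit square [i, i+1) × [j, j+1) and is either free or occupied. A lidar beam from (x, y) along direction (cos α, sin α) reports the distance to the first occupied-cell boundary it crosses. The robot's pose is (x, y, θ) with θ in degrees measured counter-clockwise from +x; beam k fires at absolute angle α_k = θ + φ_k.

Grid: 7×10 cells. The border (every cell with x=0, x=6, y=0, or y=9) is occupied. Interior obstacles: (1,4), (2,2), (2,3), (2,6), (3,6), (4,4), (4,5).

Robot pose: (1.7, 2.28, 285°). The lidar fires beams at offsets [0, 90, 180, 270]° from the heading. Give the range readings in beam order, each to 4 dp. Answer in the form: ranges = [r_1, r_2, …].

beam 1: φ=0°, α=285°
  dir = (cos 285°, sin 285°) = (0.2588, -0.9659); from cell (1,2)
  next x-line at t=1.1591, next y-line at t=0.2899; Δt_x=3.8637, Δt_y=1.0353
    y: enter (1,1) at t=0.2899
    x: enter (2,1) at t=1.1591
    y: enter (2,0) at t=1.3252 ← occupied
  → r_1 = 1.3252
beam 2: φ=90°, α=15°
  dir = (cos 15°, sin 15°) = (0.9659, 0.2588); from cell (1,2)
  next x-line at t=0.3106, next y-line at t=2.7819; Δt_x=1.0353, Δt_y=3.8637
    x: enter (2,2) at t=0.3106 ← occupied
  → r_2 = 0.3106
beam 3: φ=180°, α=105°
  dir = (cos 105°, sin 105°) = (-0.2588, 0.9659); from cell (1,2)
  next x-line at t=2.7046, next y-line at t=0.7454; Δt_x=3.8637, Δt_y=1.0353
    y: enter (1,3) at t=0.7454
    y: enter (1,4) at t=1.7807 ← occupied
  → r_3 = 1.7807
beam 4: φ=270°, α=195°
  dir = (cos 195°, sin 195°) = (-0.9659, -0.2588); from cell (1,2)
  next x-line at t=0.7247, next y-line at t=1.0818; Δt_x=1.0353, Δt_y=3.8637
    x: enter (0,2) at t=0.7247 ← occupied
  → r_4 = 0.7247

ranges = [1.3252, 0.3106, 1.7807, 0.7247]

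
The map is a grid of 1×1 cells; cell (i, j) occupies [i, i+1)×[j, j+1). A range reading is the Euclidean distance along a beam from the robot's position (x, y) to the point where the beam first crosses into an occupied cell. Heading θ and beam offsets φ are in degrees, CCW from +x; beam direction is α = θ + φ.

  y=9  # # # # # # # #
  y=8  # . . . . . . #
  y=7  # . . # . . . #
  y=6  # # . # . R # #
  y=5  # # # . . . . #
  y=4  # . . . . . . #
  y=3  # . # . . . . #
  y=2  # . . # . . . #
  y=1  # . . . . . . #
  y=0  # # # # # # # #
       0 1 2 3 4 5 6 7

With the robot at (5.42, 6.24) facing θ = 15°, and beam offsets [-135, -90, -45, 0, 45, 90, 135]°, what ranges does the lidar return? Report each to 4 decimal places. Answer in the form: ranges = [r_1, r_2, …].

ranges = [3.7412, 5.4248, 1.8244, 0.6005, 3.1600, 2.8574, 1.6397]

beam 1: φ=-135°, α=240°
  direction (-0.5000, -0.8660); cell (5,6); t to first gridline: x 0.8400, y 0.2771 (then +2.0000 / +1.1547)
    (5,5) via y @ 0.2771
    (4,5) via x @ 0.8400
    (4,4) via y @ 1.4318
    (4,3) via y @ 2.5865
    (3,3) via x @ 2.8400
    (3,2) via y @ 3.7412  # hit
  → r_1 = 3.7412
beam 2: φ=-90°, α=285°
  direction (0.2588, -0.9659); cell (5,6); t to first gridline: x 2.2409, y 0.2485 (then +3.8637 / +1.0353)
    (5,5) via y @ 0.2485
    (5,4) via y @ 1.2837
    (6,4) via x @ 2.2409
    (6,3) via y @ 2.3190
    (6,2) via y @ 3.3543
    (6,1) via y @ 4.3896
    (6,0) via y @ 5.4248  # hit
  → r_2 = 5.4248
beam 3: φ=-45°, α=330°
  direction (0.8660, -0.5000); cell (5,6); t to first gridline: x 0.6697, y 0.4800 (then +1.1547 / +2.0000)
    (5,5) via y @ 0.4800
    (6,5) via x @ 0.6697
    (7,5) via x @ 1.8244  # hit
  → r_3 = 1.8244
beam 4: φ=0°, α=15°
  direction (0.9659, 0.2588); cell (5,6); t to first gridline: x 0.6005, y 2.9364 (then +1.0353 / +3.8637)
    (6,6) via x @ 0.6005  # hit
  → r_4 = 0.6005
beam 5: φ=45°, α=60°
  direction (0.5000, 0.8660); cell (5,6); t to first gridline: x 1.1600, y 0.8776 (then +2.0000 / +1.1547)
    (5,7) via y @ 0.8776
    (6,7) via x @ 1.1600
    (6,8) via y @ 2.0323
    (7,8) via x @ 3.1600  # hit
  → r_5 = 3.1600
beam 6: φ=90°, α=105°
  direction (-0.2588, 0.9659); cell (5,6); t to first gridline: x 1.6228, y 0.7868 (then +3.8637 / +1.0353)
    (5,7) via y @ 0.7868
    (4,7) via x @ 1.6228
    (4,8) via y @ 1.8221
    (4,9) via y @ 2.8574  # hit
  → r_6 = 2.8574
beam 7: φ=135°, α=150°
  direction (-0.8660, 0.5000); cell (5,6); t to first gridline: x 0.4850, y 1.5200 (then +1.1547 / +2.0000)
    (4,6) via x @ 0.4850
    (4,7) via y @ 1.5200
    (3,7) via x @ 1.6397  # hit
  → r_7 = 1.6397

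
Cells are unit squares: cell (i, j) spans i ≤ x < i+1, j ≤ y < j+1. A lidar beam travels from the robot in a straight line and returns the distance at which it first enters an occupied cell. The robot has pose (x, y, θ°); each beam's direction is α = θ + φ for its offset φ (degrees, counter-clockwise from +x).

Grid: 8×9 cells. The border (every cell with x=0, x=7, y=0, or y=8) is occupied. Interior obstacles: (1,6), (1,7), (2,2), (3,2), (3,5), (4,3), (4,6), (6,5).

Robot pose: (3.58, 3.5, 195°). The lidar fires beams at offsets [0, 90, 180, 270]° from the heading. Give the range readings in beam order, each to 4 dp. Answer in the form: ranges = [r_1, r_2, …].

beam 1: φ=0°, α=195°
  dir = (cos 195°, sin 195°) = (-0.9659, -0.2588); from cell (3,3)
  next x-line at t=0.6005, next y-line at t=1.9319; Δt_x=1.0353, Δt_y=3.8637
    x: enter (2,3) at t=0.6005
    x: enter (1,3) at t=1.6357
    y: enter (1,2) at t=1.9319
    x: enter (0,2) at t=2.6710 ← occupied
  → r_1 = 2.6710
beam 2: φ=90°, α=285°
  dir = (cos 285°, sin 285°) = (0.2588, -0.9659); from cell (3,3)
  next x-line at t=1.6228, next y-line at t=0.5176; Δt_x=3.8637, Δt_y=1.0353
    y: enter (3,2) at t=0.5176 ← occupied
  → r_2 = 0.5176
beam 3: φ=180°, α=15°
  dir = (cos 15°, sin 15°) = (0.9659, 0.2588); from cell (3,3)
  next x-line at t=0.4348, next y-line at t=1.9319; Δt_x=1.0353, Δt_y=3.8637
    x: enter (4,3) at t=0.4348 ← occupied
  → r_3 = 0.4348
beam 4: φ=270°, α=105°
  dir = (cos 105°, sin 105°) = (-0.2588, 0.9659); from cell (3,3)
  next x-line at t=2.2409, next y-line at t=0.5176; Δt_x=3.8637, Δt_y=1.0353
    y: enter (3,4) at t=0.5176
    y: enter (3,5) at t=1.5529 ← occupied
  → r_4 = 1.5529

ranges = [2.6710, 0.5176, 0.4348, 1.5529]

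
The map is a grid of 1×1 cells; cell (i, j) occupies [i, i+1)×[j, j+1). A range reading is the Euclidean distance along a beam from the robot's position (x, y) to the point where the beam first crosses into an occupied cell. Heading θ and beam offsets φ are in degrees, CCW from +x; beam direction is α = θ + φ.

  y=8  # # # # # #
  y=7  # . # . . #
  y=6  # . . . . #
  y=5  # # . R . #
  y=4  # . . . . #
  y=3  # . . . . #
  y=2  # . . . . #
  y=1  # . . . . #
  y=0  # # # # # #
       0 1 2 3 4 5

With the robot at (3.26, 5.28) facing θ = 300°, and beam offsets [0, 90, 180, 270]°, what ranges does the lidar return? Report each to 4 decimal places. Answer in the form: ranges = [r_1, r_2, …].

beam 1: φ=0°, α=300°
  d=(0.5000,-0.8660)  start (3,5)  tX=1.4800 tY=0.3233  stride 1/|dx|=2.0000 1/|dy|=1.1547
    cross y-line → (3,4), t=0.3233
    cross y-line → (3,3), t=1.4780
    cross x-line → (4,3), t=1.4800
    cross y-line → (4,2), t=2.6327
    cross x-line → (5,2), t=3.4800 (wall)
  → r_1 = 3.4800
beam 2: φ=90°, α=30°
  d=(0.8660,0.5000)  start (3,5)  tX=0.8545 tY=1.4400  stride 1/|dx|=1.1547 1/|dy|=2.0000
    cross x-line → (4,5), t=0.8545
    cross y-line → (4,6), t=1.4400
    cross x-line → (5,6), t=2.0092 (wall)
  → r_2 = 2.0092
beam 3: φ=180°, α=120°
  d=(-0.5000,0.8660)  start (3,5)  tX=0.5200 tY=0.8314  stride 1/|dx|=2.0000 1/|dy|=1.1547
    cross x-line → (2,5), t=0.5200
    cross y-line → (2,6), t=0.8314
    cross y-line → (2,7), t=1.9861 (wall)
  → r_3 = 1.9861
beam 4: φ=270°, α=210°
  d=(-0.8660,-0.5000)  start (3,5)  tX=0.3002 tY=0.5600  stride 1/|dx|=1.1547 1/|dy|=2.0000
    cross x-line → (2,5), t=0.3002
    cross y-line → (2,4), t=0.5600
    cross x-line → (1,4), t=1.4549
    cross y-line → (1,3), t=2.5600
    cross x-line → (0,3), t=2.6096 (wall)
  → r_4 = 2.6096

ranges = [3.4800, 2.0092, 1.9861, 2.6096]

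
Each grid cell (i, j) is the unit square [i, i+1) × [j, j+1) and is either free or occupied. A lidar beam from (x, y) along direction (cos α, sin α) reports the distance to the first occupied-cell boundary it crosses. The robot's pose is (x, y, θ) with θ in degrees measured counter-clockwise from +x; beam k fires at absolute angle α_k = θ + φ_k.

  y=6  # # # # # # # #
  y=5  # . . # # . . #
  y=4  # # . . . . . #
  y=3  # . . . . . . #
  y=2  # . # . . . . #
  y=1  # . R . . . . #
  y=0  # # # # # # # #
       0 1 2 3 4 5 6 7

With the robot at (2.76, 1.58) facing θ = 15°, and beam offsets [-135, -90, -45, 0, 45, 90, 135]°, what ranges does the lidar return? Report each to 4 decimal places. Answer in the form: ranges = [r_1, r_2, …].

beam 1: φ=-135°, α=240°
  direction (-0.5000, -0.8660); cell (2,1); t to first gridline: x 1.5200, y 0.6697 (then +2.0000 / +1.1547)
    (2,0) via y @ 0.6697  # hit
  → r_1 = 0.6697
beam 2: φ=-90°, α=285°
  direction (0.2588, -0.9659); cell (2,1); t to first gridline: x 0.9273, y 0.6005 (then +3.8637 / +1.0353)
    (2,0) via y @ 0.6005  # hit
  → r_2 = 0.6005
beam 3: φ=-45°, α=330°
  direction (0.8660, -0.5000); cell (2,1); t to first gridline: x 0.2771, y 1.1600 (then +1.1547 / +2.0000)
    (3,1) via x @ 0.2771
    (3,0) via y @ 1.1600  # hit
  → r_3 = 1.1600
beam 4: φ=0°, α=15°
  direction (0.9659, 0.2588); cell (2,1); t to first gridline: x 0.2485, y 1.6228 (then +1.0353 / +3.8637)
    (3,1) via x @ 0.2485
    (4,1) via x @ 1.2837
    (4,2) via y @ 1.6228
    (5,2) via x @ 2.3190
    (6,2) via x @ 3.3543
    (7,2) via x @ 4.3896  # hit
  → r_4 = 4.3896
beam 5: φ=45°, α=60°
  direction (0.5000, 0.8660); cell (2,1); t to first gridline: x 0.4800, y 0.4850 (then +2.0000 / +1.1547)
    (3,1) via x @ 0.4800
    (3,2) via y @ 0.4850
    (3,3) via y @ 1.6397
    (4,3) via x @ 2.4800
    (4,4) via y @ 2.7944
    (4,5) via y @ 3.9491  # hit
  → r_5 = 3.9491
beam 6: φ=90°, α=105°
  direction (-0.2588, 0.9659); cell (2,1); t to first gridline: x 2.9364, y 0.4348 (then +3.8637 / +1.0353)
    (2,2) via y @ 0.4348  # hit
  → r_6 = 0.4348
beam 7: φ=135°, α=150°
  direction (-0.8660, 0.5000); cell (2,1); t to first gridline: x 0.8776, y 0.8400 (then +1.1547 / +2.0000)
    (2,2) via y @ 0.8400  # hit
  → r_7 = 0.8400

ranges = [0.6697, 0.6005, 1.1600, 4.3896, 3.9491, 0.4348, 0.8400]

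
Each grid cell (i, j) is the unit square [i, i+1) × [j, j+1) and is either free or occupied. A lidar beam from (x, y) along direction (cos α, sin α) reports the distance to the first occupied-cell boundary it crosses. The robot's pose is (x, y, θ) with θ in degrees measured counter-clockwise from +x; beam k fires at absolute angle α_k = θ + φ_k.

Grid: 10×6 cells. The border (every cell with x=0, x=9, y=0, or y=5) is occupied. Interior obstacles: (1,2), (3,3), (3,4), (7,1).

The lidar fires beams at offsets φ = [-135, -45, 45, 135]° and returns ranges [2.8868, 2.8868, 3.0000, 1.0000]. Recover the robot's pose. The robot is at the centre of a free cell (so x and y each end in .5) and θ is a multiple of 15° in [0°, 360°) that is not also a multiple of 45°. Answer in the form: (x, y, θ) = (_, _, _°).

(x, y, θ) = (6.5, 2.5, 165°)

The pose lattice has 28·16 = 448 candidates. Test each by forward raycasting.
  (1.5, 4.5, 105°): beam 1 = 1.7321 ≠ 2.8868 ✗
  (4.5, 2.5, 240°): beam 1 = 1.9319 ≠ 2.8868 ✗
  (3.5, 1.5, 345°): beam 1 = 1.0000 ≠ 2.8868 ✗
  (4.5, 2.5, 75°): beam 1 = 1.7321 ≠ 2.8868 ✗
  (4.5, 4.5, 300°): beam 1 = 0.5176 ≠ 2.8868 ✗
  …
  (6.5, 2.5, 165°): r_1=2.8868, r_2=2.8868, r_3=3.0000, r_4=1.0000 — all match ✓
No second candidate reproduces the full scan.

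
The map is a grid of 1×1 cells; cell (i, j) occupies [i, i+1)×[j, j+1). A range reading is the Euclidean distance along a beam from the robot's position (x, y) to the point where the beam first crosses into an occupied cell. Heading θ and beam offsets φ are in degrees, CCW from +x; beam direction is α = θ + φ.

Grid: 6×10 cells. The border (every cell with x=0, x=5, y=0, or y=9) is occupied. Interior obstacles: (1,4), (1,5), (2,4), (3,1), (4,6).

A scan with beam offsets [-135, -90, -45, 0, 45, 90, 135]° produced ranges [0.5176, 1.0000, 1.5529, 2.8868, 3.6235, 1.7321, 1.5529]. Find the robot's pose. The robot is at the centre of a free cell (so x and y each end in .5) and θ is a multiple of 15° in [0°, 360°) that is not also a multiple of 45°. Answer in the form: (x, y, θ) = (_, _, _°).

Enumerate (i+0.5, j+0.5, θ) over the 27 free cells and 16 admissible headings. For each, cast all 7 beams and compare to the given ranges.
  (2.5, 7.5, 285°): beam 1 = 1.7321 ≠ 0.5176 ✗
  (4.5, 3.5, 30°): beam 1 = 1.9319 ≠ 0.5176 ✗
  (3.5, 6.5, 300°): beam 1 = 2.5882 ≠ 0.5176 ✗
  …
  (1.5, 7.5, 330°): r_1=0.5176, r_2=1.0000, r_3=1.5529, r_4=2.8868, r_5=3.6235, r_6=1.7321, r_7=1.5529 — all match ✓
Only this pose fits every beam.

(x, y, θ) = (1.5, 7.5, 330°)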